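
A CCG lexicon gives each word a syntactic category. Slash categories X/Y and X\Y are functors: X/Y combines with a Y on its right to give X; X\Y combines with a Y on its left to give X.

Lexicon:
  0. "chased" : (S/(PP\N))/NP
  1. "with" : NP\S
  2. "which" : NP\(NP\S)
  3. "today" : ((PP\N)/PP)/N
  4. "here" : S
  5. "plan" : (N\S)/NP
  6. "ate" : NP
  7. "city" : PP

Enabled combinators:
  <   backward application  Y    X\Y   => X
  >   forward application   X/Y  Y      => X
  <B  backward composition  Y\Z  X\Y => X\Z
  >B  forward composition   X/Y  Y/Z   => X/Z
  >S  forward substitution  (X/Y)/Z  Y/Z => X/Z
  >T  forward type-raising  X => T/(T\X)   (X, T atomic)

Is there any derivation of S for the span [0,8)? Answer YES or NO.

[0,8] S   >
  [0,3] S/(PP\N)   >
    [0,1] "chased" : (S/(PP\N))/NP
    [1,3] NP   <
      [1,2] "with" : NP\S
      [2,3] "which" : NP\(NP\S)
  [3,8] PP\N   >
    [3,7] (PP\N)/PP   >
      [3,4] "today" : ((PP\N)/PP)/N
      [4,7] N   <
        [4,5] "here" : S
        [5,7] N\S   >
          [5,6] "plan" : (N\S)/NP
          [6,7] "ate" : NP
    [7,8] "city" : PP

YES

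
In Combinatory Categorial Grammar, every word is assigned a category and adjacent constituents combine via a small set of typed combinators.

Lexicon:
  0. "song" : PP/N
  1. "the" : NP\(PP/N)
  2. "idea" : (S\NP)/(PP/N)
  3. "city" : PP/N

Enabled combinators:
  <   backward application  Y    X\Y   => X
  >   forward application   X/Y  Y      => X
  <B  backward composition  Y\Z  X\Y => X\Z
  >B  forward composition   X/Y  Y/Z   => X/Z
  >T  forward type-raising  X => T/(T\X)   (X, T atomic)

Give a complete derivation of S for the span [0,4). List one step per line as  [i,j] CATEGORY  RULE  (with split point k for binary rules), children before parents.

[0,1] PP/N  lex  "song"
[1,2] NP\(PP/N)  lex  "the"
[0,2] NP  <  k=1
[2,3] (S\NP)/(PP/N)  lex  "idea"
[3,4] PP/N  lex  "city"
[2,4] S\NP  >  k=3
[0,4] S  <  k=2

[0,4] S   <
  [0,2] NP   <
    [0,1] "song" : PP/N
    [1,2] "the" : NP\(PP/N)
  [2,4] S\NP   >
    [2,3] "idea" : (S\NP)/(PP/N)
    [3,4] "city" : PP/N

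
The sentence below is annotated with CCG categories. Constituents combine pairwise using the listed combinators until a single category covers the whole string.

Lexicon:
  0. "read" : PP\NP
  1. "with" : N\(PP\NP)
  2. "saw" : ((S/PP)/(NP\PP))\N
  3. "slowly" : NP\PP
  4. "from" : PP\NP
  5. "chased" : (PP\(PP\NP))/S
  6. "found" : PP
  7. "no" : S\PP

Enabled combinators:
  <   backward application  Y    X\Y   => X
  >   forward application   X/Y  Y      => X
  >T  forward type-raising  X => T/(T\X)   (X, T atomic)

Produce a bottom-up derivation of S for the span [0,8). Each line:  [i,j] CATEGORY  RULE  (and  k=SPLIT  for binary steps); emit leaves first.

[0,1] PP\NP  lex  "read"
[1,2] N\(PP\NP)  lex  "with"
[0,2] N  <  k=1
[2,3] ((S/PP)/(NP\PP))\N  lex  "saw"
[0,3] (S/PP)/(NP\PP)  <  k=2
[3,4] NP\PP  lex  "slowly"
[0,4] S/PP  >  k=3
[4,5] PP\NP  lex  "from"
[5,6] (PP\(PP\NP))/S  lex  "chased"
[6,7] PP  lex  "found"
[7,8] S\PP  lex  "no"
[6,8] S  <  k=7
[5,8] PP\(PP\NP)  >  k=6
[4,8] PP  <  k=5
[0,8] S  >  k=4

[0,8] S   >
  [0,4] S/PP   >
    [0,3] (S/PP)/(NP\PP)   <
      [0,2] N   <
        [0,1] "read" : PP\NP
        [1,2] "with" : N\(PP\NP)
      [2,3] "saw" : ((S/PP)/(NP\PP))\N
    [3,4] "slowly" : NP\PP
  [4,8] PP   <
    [4,5] "from" : PP\NP
    [5,8] PP\(PP\NP)   >
      [5,6] "chased" : (PP\(PP\NP))/S
      [6,8] S   <
        [6,7] "found" : PP
        [7,8] "no" : S\PP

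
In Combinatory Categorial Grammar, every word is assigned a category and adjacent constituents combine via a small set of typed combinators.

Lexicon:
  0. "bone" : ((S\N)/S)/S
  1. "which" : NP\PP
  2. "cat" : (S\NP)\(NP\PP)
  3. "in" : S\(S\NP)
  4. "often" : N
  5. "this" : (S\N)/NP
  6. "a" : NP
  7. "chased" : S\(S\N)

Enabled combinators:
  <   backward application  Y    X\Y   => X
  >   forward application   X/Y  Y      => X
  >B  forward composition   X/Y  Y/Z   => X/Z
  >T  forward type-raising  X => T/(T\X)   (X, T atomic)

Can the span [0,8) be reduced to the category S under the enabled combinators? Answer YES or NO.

YES

[0,8] S   <
  [0,7] S\N   >
    [0,4] (S\N)/S   >
      [0,1] "bone" : ((S\N)/S)/S
      [1,4] S   <
        [1,3] S\NP   <
          [1,2] "which" : NP\PP
          [2,3] "cat" : (S\NP)\(NP\PP)
        [3,4] "in" : S\(S\NP)
    [4,7] S   <
      [4,5] "often" : N
      [5,7] S\N   >
        [5,6] "this" : (S\N)/NP
        [6,7] "a" : NP
  [7,8] "chased" : S\(S\N)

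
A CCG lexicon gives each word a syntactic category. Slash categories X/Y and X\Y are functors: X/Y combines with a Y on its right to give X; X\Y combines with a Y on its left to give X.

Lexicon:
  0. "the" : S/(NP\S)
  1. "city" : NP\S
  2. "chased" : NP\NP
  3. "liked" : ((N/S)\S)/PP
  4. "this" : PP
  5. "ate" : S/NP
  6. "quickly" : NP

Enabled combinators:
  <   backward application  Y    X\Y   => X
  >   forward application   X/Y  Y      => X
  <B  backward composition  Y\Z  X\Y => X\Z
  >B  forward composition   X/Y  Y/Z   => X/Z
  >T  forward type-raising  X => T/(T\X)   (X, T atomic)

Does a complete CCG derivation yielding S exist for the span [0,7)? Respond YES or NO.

NO

S/(NP\S) NP\S NP\NP ((N/S)\S)/PP PP S/NP NP
CKY chart[0,7] = {N, N/(NP\NP), N/(N\N), N/(S\S), NP/(NP\N), PP/(PP\N), S/(S\N)}; S ∉ chart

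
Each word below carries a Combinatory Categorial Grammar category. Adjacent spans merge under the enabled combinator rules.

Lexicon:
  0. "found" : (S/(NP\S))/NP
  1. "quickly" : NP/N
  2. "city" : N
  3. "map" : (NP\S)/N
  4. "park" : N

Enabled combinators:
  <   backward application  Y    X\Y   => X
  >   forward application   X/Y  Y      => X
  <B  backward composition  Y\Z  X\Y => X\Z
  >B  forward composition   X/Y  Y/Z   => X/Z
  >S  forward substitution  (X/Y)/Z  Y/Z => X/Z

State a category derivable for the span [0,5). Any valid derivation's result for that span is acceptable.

[0,5] S   >
  [0,3] S/(NP\S)   >
    [0,1] "found" : (S/(NP\S))/NP
    [1,3] NP   >
      [1,2] "quickly" : NP/N
      [2,3] "city" : N
  [3,5] NP\S   >
    [3,4] "map" : (NP\S)/N
    [4,5] "park" : N

S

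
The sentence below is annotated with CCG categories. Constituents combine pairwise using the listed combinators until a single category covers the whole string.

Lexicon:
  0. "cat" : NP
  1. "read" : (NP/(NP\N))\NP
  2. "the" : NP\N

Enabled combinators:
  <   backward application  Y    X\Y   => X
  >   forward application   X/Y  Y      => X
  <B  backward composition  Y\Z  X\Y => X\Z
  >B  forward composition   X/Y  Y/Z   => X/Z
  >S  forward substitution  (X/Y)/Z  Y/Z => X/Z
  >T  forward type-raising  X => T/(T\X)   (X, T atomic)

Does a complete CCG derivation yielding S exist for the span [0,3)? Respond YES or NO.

NP (NP/(NP\N))\NP NP\N
CKY chart[0,3] = {N/(N\NP), NP, NP/(NP\NP), PP/(PP\NP), S/(S\NP)}; S ∉ chart

NO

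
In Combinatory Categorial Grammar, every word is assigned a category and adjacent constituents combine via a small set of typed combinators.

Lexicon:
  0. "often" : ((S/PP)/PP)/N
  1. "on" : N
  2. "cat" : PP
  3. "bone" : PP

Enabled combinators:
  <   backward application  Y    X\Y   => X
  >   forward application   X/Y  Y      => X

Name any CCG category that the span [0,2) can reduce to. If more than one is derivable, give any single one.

(S/PP)/PP

[0,4] S   >
  [0,3] S/PP   >
    [0,2] (S/PP)/PP   >
      [0,1] "often" : ((S/PP)/PP)/N
      [1,2] "on" : N
    [2,3] "cat" : PP
  [3,4] "bone" : PP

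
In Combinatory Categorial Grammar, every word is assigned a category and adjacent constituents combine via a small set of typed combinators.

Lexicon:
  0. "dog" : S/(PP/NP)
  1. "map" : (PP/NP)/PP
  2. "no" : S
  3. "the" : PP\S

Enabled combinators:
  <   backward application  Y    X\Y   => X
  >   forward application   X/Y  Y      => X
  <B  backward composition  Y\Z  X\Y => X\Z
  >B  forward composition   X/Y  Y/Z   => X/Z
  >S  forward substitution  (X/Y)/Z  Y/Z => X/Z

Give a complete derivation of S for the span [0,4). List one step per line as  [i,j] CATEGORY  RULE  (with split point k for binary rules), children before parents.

[0,4] S   >
  [0,2] S/PP   >B
    [0,1] "dog" : S/(PP/NP)
    [1,2] "map" : (PP/NP)/PP
  [2,4] PP   <
    [2,3] "no" : S
    [3,4] "the" : PP\S

[0,1] S/(PP/NP)  lex  "dog"
[1,2] (PP/NP)/PP  lex  "map"
[0,2] S/PP  >B  k=1
[2,3] S  lex  "no"
[3,4] PP\S  lex  "the"
[2,4] PP  <  k=3
[0,4] S  >  k=2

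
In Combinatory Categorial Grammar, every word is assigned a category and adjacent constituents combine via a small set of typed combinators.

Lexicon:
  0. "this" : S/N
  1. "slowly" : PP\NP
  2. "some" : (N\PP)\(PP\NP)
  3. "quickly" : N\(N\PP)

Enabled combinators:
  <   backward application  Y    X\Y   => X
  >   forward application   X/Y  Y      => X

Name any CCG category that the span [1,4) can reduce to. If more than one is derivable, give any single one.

N

[0,4] S   >
  [0,1] "this" : S/N
  [1,4] N   <
    [1,3] N\PP   <
      [1,2] "slowly" : PP\NP
      [2,3] "some" : (N\PP)\(PP\NP)
    [3,4] "quickly" : N\(N\PP)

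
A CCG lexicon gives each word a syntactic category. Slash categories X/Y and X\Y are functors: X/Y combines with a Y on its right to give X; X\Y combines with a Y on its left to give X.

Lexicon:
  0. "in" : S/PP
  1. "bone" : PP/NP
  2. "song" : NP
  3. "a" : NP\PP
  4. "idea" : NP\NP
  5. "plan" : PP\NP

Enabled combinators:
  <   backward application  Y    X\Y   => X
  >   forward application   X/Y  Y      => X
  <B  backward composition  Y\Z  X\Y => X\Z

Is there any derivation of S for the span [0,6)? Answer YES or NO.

[0,6] S   >
  [0,1] "in" : S/PP
  [1,6] PP   <
    [1,5] NP   <
      [1,3] PP   >
        [1,2] "bone" : PP/NP
        [2,3] "song" : NP
      [3,5] NP\PP   <B
        [3,4] "a" : NP\PP
        [4,5] "idea" : NP\NP
    [5,6] "plan" : PP\NP

YES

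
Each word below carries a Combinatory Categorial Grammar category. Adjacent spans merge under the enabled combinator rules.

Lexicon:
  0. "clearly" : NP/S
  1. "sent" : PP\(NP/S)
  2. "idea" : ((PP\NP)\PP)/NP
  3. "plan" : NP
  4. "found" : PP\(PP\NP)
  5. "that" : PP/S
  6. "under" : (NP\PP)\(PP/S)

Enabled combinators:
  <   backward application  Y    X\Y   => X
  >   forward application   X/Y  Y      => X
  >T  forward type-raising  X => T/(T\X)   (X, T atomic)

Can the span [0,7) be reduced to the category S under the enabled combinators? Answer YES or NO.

NP/S PP\(NP/S) ((PP\NP)\PP)/NP NP PP\(PP\NP) PP/S (NP\PP)\(PP/S)
CKY chart[0,7] = {N/(N\NP), NP, NP/(NP\NP), PP/(PP\NP), S/(S\NP)}; S ∉ chart

NO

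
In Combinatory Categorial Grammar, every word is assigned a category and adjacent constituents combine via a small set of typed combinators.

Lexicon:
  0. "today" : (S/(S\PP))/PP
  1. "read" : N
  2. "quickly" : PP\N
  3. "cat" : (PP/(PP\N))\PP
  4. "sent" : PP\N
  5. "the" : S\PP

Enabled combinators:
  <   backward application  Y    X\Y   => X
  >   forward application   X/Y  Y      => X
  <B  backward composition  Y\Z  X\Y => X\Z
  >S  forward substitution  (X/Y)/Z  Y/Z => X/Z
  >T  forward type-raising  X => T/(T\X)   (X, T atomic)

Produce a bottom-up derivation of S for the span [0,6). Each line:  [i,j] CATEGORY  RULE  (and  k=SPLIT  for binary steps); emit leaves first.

[0,1] (S/(S\PP))/PP  lex  "today"
[1,2] N  lex  "read"
[2,3] PP\N  lex  "quickly"
[1,3] PP  <  k=2
[3,4] (PP/(PP\N))\PP  lex  "cat"
[1,4] PP/(PP\N)  <  k=3
[4,5] PP\N  lex  "sent"
[1,5] PP  >  k=4
[0,5] S/(S\PP)  >  k=1
[5,6] S\PP  lex  "the"
[0,6] S  >  k=5

[0,6] S   >
  [0,5] S/(S\PP)   >
    [0,1] "today" : (S/(S\PP))/PP
    [1,5] PP   >
      [1,4] PP/(PP\N)   <
        [1,3] PP   <
          [1,2] "read" : N
          [2,3] "quickly" : PP\N
        [3,4] "cat" : (PP/(PP\N))\PP
      [4,5] "sent" : PP\N
  [5,6] "the" : S\PP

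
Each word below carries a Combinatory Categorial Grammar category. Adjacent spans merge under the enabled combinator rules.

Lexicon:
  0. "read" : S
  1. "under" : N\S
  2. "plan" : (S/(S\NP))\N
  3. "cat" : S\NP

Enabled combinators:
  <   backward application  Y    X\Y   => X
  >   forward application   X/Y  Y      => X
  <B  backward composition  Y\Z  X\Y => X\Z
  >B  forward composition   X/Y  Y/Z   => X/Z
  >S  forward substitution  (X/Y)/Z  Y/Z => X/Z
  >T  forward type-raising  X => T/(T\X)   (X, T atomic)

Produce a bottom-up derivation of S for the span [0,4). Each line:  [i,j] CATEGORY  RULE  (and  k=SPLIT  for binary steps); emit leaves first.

[0,1] S  lex  "read"
[1,2] N\S  lex  "under"
[0,2] N  <  k=1
[2,3] (S/(S\NP))\N  lex  "plan"
[0,3] S/(S\NP)  <  k=2
[3,4] S\NP  lex  "cat"
[0,4] S  >  k=3

[0,4] S   >
  [0,3] S/(S\NP)   <
    [0,2] N   <
      [0,1] "read" : S
      [1,2] "under" : N\S
    [2,3] "plan" : (S/(S\NP))\N
  [3,4] "cat" : S\NP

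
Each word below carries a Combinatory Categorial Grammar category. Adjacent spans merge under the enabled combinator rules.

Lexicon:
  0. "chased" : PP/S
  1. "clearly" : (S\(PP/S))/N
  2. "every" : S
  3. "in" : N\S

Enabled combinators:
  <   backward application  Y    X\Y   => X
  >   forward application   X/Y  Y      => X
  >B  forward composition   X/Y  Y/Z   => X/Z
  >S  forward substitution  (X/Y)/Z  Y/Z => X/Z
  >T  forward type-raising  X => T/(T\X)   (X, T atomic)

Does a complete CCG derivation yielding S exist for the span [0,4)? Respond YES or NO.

[0,4] S   <
  [0,1] "chased" : PP/S
  [1,4] S\(PP/S)   >
    [1,2] "clearly" : (S\(PP/S))/N
    [2,4] N   >
      [2,3] N/(N\S)   >T
        [2,3] "every" : S
      [3,4] "in" : N\S

YES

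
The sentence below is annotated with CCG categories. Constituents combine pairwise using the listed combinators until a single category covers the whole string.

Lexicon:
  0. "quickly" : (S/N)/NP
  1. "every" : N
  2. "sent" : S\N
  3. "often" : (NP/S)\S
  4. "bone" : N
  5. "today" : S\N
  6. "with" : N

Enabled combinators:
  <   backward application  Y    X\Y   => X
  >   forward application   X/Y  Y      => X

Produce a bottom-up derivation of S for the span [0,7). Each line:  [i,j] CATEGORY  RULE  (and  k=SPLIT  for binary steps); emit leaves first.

[0,7] S   >
  [0,6] S/N   >
    [0,1] "quickly" : (S/N)/NP
    [1,6] NP   >
      [1,4] NP/S   <
        [1,3] S   <
          [1,2] "every" : N
          [2,3] "sent" : S\N
        [3,4] "often" : (NP/S)\S
      [4,6] S   <
        [4,5] "bone" : N
        [5,6] "today" : S\N
  [6,7] "with" : N

[0,1] (S/N)/NP  lex  "quickly"
[1,2] N  lex  "every"
[2,3] S\N  lex  "sent"
[1,3] S  <  k=2
[3,4] (NP/S)\S  lex  "often"
[1,4] NP/S  <  k=3
[4,5] N  lex  "bone"
[5,6] S\N  lex  "today"
[4,6] S  <  k=5
[1,6] NP  >  k=4
[0,6] S/N  >  k=1
[6,7] N  lex  "with"
[0,7] S  >  k=6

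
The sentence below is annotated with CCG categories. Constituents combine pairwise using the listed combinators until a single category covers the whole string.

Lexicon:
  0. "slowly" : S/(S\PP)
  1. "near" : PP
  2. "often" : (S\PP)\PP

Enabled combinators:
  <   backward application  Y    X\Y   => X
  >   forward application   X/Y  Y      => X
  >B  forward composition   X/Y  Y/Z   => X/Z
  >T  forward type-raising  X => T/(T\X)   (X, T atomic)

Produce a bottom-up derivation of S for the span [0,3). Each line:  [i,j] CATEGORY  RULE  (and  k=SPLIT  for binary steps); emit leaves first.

[0,1] S/(S\PP)  lex  "slowly"
[1,2] PP  lex  "near"
[2,3] (S\PP)\PP  lex  "often"
[1,3] S\PP  <  k=2
[0,3] S  >  k=1

[0,3] S   >
  [0,1] "slowly" : S/(S\PP)
  [1,3] S\PP   <
    [1,2] "near" : PP
    [2,3] "often" : (S\PP)\PP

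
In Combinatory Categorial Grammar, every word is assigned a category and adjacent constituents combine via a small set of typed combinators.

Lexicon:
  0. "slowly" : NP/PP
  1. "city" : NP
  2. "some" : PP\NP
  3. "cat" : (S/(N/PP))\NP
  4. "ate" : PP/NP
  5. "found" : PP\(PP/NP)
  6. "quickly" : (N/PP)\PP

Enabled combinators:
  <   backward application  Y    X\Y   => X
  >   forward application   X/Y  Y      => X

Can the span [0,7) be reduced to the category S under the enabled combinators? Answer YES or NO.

[0,7] S   >
  [0,4] S/(N/PP)   <
    [0,3] NP   >
      [0,1] "slowly" : NP/PP
      [1,3] PP   <
        [1,2] "city" : NP
        [2,3] "some" : PP\NP
    [3,4] "cat" : (S/(N/PP))\NP
  [4,7] N/PP   <
    [4,6] PP   <
      [4,5] "ate" : PP/NP
      [5,6] "found" : PP\(PP/NP)
    [6,7] "quickly" : (N/PP)\PP

YES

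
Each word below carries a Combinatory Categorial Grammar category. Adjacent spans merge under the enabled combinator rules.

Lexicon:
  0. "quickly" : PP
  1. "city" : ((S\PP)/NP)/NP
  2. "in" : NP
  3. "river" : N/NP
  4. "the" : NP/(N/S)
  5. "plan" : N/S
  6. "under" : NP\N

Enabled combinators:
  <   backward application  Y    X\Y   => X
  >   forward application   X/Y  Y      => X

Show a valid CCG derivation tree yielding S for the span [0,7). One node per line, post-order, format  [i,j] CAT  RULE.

[0,1] PP  lex  "quickly"
[1,2] ((S\PP)/NP)/NP  lex  "city"
[2,3] NP  lex  "in"
[1,3] (S\PP)/NP  >  k=2
[3,4] N/NP  lex  "river"
[4,5] NP/(N/S)  lex  "the"
[5,6] N/S  lex  "plan"
[4,6] NP  >  k=5
[3,6] N  >  k=4
[6,7] NP\N  lex  "under"
[3,7] NP  <  k=6
[1,7] S\PP  >  k=3
[0,7] S  <  k=1

[0,7] S   <
  [0,1] "quickly" : PP
  [1,7] S\PP   >
    [1,3] (S\PP)/NP   >
      [1,2] "city" : ((S\PP)/NP)/NP
      [2,3] "in" : NP
    [3,7] NP   <
      [3,6] N   >
        [3,4] "river" : N/NP
        [4,6] NP   >
          [4,5] "the" : NP/(N/S)
          [5,6] "plan" : N/S
      [6,7] "under" : NP\N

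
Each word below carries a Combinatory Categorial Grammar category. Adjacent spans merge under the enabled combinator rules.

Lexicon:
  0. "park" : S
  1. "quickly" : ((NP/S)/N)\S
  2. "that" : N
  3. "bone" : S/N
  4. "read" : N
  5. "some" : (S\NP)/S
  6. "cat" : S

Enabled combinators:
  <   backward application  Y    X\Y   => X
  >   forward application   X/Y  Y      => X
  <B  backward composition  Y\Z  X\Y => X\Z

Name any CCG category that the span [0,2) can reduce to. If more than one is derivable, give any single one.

[0,7] S   <
  [0,5] NP   >
    [0,3] NP/S   >
      [0,2] (NP/S)/N   <
        [0,1] "park" : S
        [1,2] "quickly" : ((NP/S)/N)\S
      [2,3] "that" : N
    [3,5] S   >
      [3,4] "bone" : S/N
      [4,5] "read" : N
  [5,7] S\NP   >
    [5,6] "some" : (S\NP)/S
    [6,7] "cat" : S

(NP/S)/N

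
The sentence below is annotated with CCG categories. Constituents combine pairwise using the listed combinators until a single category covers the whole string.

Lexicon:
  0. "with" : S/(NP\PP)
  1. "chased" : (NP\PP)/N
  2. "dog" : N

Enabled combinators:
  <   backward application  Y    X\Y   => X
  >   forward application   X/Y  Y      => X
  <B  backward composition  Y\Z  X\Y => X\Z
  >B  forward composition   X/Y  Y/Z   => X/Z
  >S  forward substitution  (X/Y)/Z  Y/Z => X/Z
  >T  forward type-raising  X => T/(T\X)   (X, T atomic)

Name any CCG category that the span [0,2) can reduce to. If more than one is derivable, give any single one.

S/N

[0,3] S   >
  [0,2] S/N   >B
    [0,1] "with" : S/(NP\PP)
    [1,2] "chased" : (NP\PP)/N
  [2,3] "dog" : N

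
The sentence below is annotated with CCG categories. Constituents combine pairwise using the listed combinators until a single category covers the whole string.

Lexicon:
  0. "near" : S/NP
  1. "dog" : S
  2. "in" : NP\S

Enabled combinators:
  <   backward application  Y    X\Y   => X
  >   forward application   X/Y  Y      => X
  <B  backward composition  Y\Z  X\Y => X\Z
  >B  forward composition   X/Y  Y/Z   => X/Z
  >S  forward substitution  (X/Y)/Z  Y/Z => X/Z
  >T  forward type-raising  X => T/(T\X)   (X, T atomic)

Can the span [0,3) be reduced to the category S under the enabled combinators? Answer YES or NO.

YES

[0,3] S   >
  [0,1] "near" : S/NP
  [1,3] NP   <
    [1,2] "dog" : S
    [2,3] "in" : NP\S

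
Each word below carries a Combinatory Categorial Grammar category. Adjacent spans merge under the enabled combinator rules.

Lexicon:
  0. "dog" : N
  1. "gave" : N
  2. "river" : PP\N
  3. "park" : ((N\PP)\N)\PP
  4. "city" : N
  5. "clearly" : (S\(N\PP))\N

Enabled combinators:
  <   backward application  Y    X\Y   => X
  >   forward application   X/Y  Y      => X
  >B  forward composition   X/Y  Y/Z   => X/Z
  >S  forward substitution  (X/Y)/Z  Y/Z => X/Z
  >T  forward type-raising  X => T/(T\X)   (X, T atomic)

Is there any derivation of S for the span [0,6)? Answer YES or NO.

YES

[0,6] S   <
  [0,4] N\PP   <
    [0,1] "dog" : N
    [1,4] (N\PP)\N   <
      [1,3] PP   <
        [1,2] "gave" : N
        [2,3] "river" : PP\N
      [3,4] "park" : ((N\PP)\N)\PP
  [4,6] S\(N\PP)   <
    [4,5] "city" : N
    [5,6] "clearly" : (S\(N\PP))\N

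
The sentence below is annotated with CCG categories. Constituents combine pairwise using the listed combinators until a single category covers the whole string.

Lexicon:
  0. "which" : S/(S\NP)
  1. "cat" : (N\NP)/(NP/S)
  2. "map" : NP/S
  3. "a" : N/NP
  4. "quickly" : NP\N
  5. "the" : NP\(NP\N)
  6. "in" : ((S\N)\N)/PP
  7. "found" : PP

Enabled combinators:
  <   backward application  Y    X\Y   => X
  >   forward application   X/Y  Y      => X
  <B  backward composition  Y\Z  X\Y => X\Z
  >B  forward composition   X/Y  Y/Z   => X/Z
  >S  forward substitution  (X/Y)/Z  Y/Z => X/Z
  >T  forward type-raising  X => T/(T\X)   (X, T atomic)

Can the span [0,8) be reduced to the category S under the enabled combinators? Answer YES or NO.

YES

[0,8] S   >
  [0,1] "which" : S/(S\NP)
  [1,8] S\NP   <B
    [1,3] N\NP   >
      [1,2] "cat" : (N\NP)/(NP/S)
      [2,3] "map" : NP/S
    [3,8] S\N   <
      [3,6] N   >
        [3,4] "a" : N/NP
        [4,6] NP   <
          [4,5] "quickly" : NP\N
          [5,6] "the" : NP\(NP\N)
      [6,8] (S\N)\N   >
        [6,7] "in" : ((S\N)\N)/PP
        [7,8] "found" : PP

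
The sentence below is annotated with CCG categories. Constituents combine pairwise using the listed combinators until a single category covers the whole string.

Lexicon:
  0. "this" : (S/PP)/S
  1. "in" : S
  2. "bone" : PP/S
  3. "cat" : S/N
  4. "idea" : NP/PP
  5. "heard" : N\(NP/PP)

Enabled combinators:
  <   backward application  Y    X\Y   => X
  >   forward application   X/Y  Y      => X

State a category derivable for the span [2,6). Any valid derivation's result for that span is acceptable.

PP

[0,6] S   >
  [0,2] S/PP   >
    [0,1] "this" : (S/PP)/S
    [1,2] "in" : S
  [2,6] PP   >
    [2,3] "bone" : PP/S
    [3,6] S   >
      [3,4] "cat" : S/N
      [4,6] N   <
        [4,5] "idea" : NP/PP
        [5,6] "heard" : N\(NP/PP)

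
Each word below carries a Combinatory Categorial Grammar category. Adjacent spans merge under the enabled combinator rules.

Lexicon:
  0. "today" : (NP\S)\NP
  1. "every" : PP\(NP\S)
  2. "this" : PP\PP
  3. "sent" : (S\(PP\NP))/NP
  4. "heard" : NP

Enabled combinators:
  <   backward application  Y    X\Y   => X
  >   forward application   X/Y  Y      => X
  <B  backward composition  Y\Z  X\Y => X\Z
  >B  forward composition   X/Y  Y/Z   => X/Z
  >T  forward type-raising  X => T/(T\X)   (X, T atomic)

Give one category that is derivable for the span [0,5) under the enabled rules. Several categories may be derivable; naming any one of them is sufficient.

S

[0,5] S   <
  [0,3] PP\NP   <B
    [0,2] PP\NP   <B
      [0,1] "today" : (NP\S)\NP
      [1,2] "every" : PP\(NP\S)
    [2,3] "this" : PP\PP
  [3,5] S\(PP\NP)   >
    [3,4] "sent" : (S\(PP\NP))/NP
    [4,5] "heard" : NP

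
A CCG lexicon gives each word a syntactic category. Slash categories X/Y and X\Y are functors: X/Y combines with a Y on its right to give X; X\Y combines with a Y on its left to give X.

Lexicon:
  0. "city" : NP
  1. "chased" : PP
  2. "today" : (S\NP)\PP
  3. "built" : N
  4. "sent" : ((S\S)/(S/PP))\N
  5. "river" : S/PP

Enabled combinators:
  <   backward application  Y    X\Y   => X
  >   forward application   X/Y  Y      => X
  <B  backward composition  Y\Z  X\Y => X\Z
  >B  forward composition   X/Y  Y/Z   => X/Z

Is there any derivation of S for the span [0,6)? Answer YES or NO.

[0,6] S   <
  [0,1] "city" : NP
  [1,6] S\NP   <B
    [1,3] S\NP   <
      [1,2] "chased" : PP
      [2,3] "today" : (S\NP)\PP
    [3,6] S\S   >
      [3,5] (S\S)/(S/PP)   <
        [3,4] "built" : N
        [4,5] "sent" : ((S\S)/(S/PP))\N
      [5,6] "river" : S/PP

YES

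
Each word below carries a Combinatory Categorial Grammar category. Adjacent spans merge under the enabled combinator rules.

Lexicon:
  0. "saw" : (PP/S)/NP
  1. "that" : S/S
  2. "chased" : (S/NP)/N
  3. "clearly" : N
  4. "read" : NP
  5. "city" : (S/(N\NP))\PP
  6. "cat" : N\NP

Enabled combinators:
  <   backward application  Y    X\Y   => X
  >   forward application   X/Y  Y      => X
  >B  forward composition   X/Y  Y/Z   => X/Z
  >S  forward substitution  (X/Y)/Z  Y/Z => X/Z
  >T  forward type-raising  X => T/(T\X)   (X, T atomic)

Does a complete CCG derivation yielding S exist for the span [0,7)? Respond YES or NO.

[0,7] S   >
  [0,6] S/(N\NP)   <
    [0,5] PP   >
      [0,4] PP/NP   >S
        [0,1] "saw" : (PP/S)/NP
        [1,4] S/NP   >B
          [1,2] "that" : S/S
          [2,4] S/NP   >
            [2,3] "chased" : (S/NP)/N
            [3,4] "clearly" : N
      [4,5] "read" : NP
    [5,6] "city" : (S/(N\NP))\PP
  [6,7] "cat" : N\NP

YES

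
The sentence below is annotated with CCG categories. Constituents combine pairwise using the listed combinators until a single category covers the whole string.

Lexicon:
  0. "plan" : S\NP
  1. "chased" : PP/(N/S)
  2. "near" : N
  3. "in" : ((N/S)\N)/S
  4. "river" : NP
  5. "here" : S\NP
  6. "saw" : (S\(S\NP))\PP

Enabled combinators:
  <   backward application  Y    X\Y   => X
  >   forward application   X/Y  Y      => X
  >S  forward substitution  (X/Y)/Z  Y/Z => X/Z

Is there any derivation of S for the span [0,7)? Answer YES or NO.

YES

[0,7] S   <
  [0,1] "plan" : S\NP
  [1,7] S\(S\NP)   <
    [1,6] PP   >
      [1,2] "chased" : PP/(N/S)
      [2,6] N/S   <
        [2,3] "near" : N
        [3,6] (N/S)\N   >
          [3,4] "in" : ((N/S)\N)/S
          [4,6] S   <
            [4,5] "river" : NP
            [5,6] "here" : S\NP
    [6,7] "saw" : (S\(S\NP))\PP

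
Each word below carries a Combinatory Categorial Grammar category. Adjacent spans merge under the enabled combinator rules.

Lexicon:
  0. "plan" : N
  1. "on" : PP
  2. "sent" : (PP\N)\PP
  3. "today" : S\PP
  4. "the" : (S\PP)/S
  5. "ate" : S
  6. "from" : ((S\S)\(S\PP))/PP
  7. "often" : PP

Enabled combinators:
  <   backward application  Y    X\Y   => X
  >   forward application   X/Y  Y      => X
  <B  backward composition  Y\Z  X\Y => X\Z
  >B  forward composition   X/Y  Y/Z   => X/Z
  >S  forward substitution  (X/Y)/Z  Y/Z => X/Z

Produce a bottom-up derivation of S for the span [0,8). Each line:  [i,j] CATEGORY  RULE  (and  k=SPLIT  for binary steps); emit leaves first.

[0,1] N  lex  "plan"
[1,2] PP  lex  "on"
[2,3] (PP\N)\PP  lex  "sent"
[1,3] PP\N  <  k=2
[0,3] PP  <  k=1
[3,4] S\PP  lex  "today"
[4,5] (S\PP)/S  lex  "the"
[5,6] S  lex  "ate"
[4,6] S\PP  >  k=5
[6,7] ((S\S)\(S\PP))/PP  lex  "from"
[7,8] PP  lex  "often"
[6,8] (S\S)\(S\PP)  >  k=7
[4,8] S\S  <  k=6
[3,8] S\PP  <B  k=4
[0,8] S  <  k=3

[0,8] S   <
  [0,3] PP   <
    [0,1] "plan" : N
    [1,3] PP\N   <
      [1,2] "on" : PP
      [2,3] "sent" : (PP\N)\PP
  [3,8] S\PP   <B
    [3,4] "today" : S\PP
    [4,8] S\S   <
      [4,6] S\PP   >
        [4,5] "the" : (S\PP)/S
        [5,6] "ate" : S
      [6,8] (S\S)\(S\PP)   >
        [6,7] "from" : ((S\S)\(S\PP))/PP
        [7,8] "often" : PP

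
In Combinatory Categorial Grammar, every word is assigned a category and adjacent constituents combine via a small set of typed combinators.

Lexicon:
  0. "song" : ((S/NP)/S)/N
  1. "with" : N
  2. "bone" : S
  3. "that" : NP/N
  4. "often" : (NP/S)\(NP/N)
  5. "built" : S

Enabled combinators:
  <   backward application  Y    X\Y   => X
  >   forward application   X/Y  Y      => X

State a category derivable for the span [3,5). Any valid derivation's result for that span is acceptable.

NP/S

[0,6] S   >
  [0,3] S/NP   >
    [0,2] (S/NP)/S   >
      [0,1] "song" : ((S/NP)/S)/N
      [1,2] "with" : N
    [2,3] "bone" : S
  [3,6] NP   >
    [3,5] NP/S   <
      [3,4] "that" : NP/N
      [4,5] "often" : (NP/S)\(NP/N)
    [5,6] "built" : S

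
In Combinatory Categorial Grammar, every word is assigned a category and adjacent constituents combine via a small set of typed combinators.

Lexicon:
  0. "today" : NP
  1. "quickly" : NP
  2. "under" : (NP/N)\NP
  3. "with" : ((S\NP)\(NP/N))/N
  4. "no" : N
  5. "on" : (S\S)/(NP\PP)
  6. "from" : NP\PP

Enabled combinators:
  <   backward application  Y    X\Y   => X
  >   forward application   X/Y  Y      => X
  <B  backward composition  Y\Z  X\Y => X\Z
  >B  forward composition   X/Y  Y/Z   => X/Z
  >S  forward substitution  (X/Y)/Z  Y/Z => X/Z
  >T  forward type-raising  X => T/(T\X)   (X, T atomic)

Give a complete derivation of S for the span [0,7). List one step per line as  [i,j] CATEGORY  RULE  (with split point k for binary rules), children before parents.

[0,7] S   <
  [0,1] "today" : NP
  [1,7] S\NP   <B
    [1,5] S\NP   <
      [1,3] NP/N   <
        [1,2] "quickly" : NP
        [2,3] "under" : (NP/N)\NP
      [3,5] (S\NP)\(NP/N)   >
        [3,4] "with" : ((S\NP)\(NP/N))/N
        [4,5] "no" : N
    [5,7] S\S   >
      [5,6] "on" : (S\S)/(NP\PP)
      [6,7] "from" : NP\PP

[0,1] NP  lex  "today"
[1,2] NP  lex  "quickly"
[2,3] (NP/N)\NP  lex  "under"
[1,3] NP/N  <  k=2
[3,4] ((S\NP)\(NP/N))/N  lex  "with"
[4,5] N  lex  "no"
[3,5] (S\NP)\(NP/N)  >  k=4
[1,5] S\NP  <  k=3
[5,6] (S\S)/(NP\PP)  lex  "on"
[6,7] NP\PP  lex  "from"
[5,7] S\S  >  k=6
[1,7] S\NP  <B  k=5
[0,7] S  <  k=1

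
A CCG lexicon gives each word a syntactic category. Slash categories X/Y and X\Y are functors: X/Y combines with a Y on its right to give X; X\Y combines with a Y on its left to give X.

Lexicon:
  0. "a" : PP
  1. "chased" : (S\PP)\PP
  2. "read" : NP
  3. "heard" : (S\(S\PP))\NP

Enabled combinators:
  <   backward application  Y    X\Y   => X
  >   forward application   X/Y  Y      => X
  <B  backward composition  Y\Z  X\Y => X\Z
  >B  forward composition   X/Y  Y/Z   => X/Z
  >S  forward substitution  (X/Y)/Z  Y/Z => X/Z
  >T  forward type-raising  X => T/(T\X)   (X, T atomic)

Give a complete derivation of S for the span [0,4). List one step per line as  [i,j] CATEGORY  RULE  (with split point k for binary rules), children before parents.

[0,1] PP  lex  "a"
[1,2] (S\PP)\PP  lex  "chased"
[0,2] S\PP  <  k=1
[2,3] NP  lex  "read"
[3,4] (S\(S\PP))\NP  lex  "heard"
[2,4] S\(S\PP)  <  k=3
[0,4] S  <  k=2

[0,4] S   <
  [0,2] S\PP   <
    [0,1] "a" : PP
    [1,2] "chased" : (S\PP)\PP
  [2,4] S\(S\PP)   <
    [2,3] "read" : NP
    [3,4] "heard" : (S\(S\PP))\NP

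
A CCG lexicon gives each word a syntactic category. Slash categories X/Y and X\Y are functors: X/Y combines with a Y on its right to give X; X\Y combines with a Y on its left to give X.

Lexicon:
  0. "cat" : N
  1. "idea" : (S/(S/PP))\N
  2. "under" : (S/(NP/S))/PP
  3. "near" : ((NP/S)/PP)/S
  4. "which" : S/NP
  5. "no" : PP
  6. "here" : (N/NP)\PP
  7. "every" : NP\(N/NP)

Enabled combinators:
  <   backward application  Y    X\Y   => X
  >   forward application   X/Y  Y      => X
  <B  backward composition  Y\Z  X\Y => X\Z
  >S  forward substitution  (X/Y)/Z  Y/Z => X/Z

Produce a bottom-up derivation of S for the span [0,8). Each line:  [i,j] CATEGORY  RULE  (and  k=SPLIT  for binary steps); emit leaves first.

[0,1] N  lex  "cat"
[1,2] (S/(S/PP))\N  lex  "idea"
[0,2] S/(S/PP)  <  k=1
[2,3] (S/(NP/S))/PP  lex  "under"
[3,4] ((NP/S)/PP)/S  lex  "near"
[4,5] S/NP  lex  "which"
[5,6] PP  lex  "no"
[6,7] (N/NP)\PP  lex  "here"
[7,8] NP\(N/NP)  lex  "every"
[6,8] NP\PP  <B  k=7
[5,8] NP  <  k=6
[4,8] S  >  k=5
[3,8] (NP/S)/PP  >  k=4
[2,8] S/PP  >S  k=3
[0,8] S  >  k=2

[0,8] S   >
  [0,2] S/(S/PP)   <
    [0,1] "cat" : N
    [1,2] "idea" : (S/(S/PP))\N
  [2,8] S/PP   >S
    [2,3] "under" : (S/(NP/S))/PP
    [3,8] (NP/S)/PP   >
      [3,4] "near" : ((NP/S)/PP)/S
      [4,8] S   >
        [4,5] "which" : S/NP
        [5,8] NP   <
          [5,6] "no" : PP
          [6,8] NP\PP   <B
            [6,7] "here" : (N/NP)\PP
            [7,8] "every" : NP\(N/NP)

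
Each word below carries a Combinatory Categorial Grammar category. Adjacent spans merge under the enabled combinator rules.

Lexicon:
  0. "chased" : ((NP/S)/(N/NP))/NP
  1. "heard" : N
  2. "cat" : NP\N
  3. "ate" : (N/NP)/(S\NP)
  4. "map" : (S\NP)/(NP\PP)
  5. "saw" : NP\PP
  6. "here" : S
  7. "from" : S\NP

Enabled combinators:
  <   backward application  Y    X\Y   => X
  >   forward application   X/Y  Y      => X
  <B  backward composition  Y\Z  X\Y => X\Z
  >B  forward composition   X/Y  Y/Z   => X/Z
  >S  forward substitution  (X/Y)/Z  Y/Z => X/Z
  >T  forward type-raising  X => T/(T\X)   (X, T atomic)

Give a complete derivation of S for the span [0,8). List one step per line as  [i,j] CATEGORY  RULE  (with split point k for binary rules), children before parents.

[0,8] S   <
  [0,7] NP   >
    [0,6] NP/S   >
      [0,3] (NP/S)/(N/NP)   >
        [0,1] "chased" : ((NP/S)/(N/NP))/NP
        [1,3] NP   >
          [1,2] NP/(NP\N)   >T
            [1,2] "heard" : N
          [2,3] "cat" : NP\N
      [3,6] N/NP   >
        [3,4] "ate" : (N/NP)/(S\NP)
        [4,6] S\NP   >
          [4,5] "map" : (S\NP)/(NP\PP)
          [5,6] "saw" : NP\PP
    [6,7] "here" : S
  [7,8] "from" : S\NP

[0,1] ((NP/S)/(N/NP))/NP  lex  "chased"
[1,2] N  lex  "heard"
[1,2] NP/(NP\N)  >T
[2,3] NP\N  lex  "cat"
[1,3] NP  >  k=2
[0,3] (NP/S)/(N/NP)  >  k=1
[3,4] (N/NP)/(S\NP)  lex  "ate"
[4,5] (S\NP)/(NP\PP)  lex  "map"
[5,6] NP\PP  lex  "saw"
[4,6] S\NP  >  k=5
[3,6] N/NP  >  k=4
[0,6] NP/S  >  k=3
[6,7] S  lex  "here"
[0,7] NP  >  k=6
[7,8] S\NP  lex  "from"
[0,8] S  <  k=7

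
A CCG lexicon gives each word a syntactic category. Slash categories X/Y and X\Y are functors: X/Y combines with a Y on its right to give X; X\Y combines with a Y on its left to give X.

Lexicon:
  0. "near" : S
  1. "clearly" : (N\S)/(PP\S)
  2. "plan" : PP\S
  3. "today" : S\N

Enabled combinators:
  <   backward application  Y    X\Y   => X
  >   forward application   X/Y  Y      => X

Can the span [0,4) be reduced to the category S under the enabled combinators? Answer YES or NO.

YES

[0,4] S   <
  [0,3] N   <
    [0,1] "near" : S
    [1,3] N\S   >
      [1,2] "clearly" : (N\S)/(PP\S)
      [2,3] "plan" : PP\S
  [3,4] "today" : S\N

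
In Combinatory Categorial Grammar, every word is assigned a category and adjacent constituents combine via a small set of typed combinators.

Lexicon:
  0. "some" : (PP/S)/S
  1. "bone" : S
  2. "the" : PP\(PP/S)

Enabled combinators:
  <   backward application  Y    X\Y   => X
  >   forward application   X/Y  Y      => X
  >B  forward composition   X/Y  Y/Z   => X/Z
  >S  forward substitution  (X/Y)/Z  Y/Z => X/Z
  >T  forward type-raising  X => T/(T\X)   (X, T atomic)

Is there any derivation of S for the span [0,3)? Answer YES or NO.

NO

(PP/S)/S S PP\(PP/S)
CKY chart[0,3] = {N/(N\PP), NP/(NP\PP), PP, PP/(PP\PP), S/(S\PP)}; S ∉ chart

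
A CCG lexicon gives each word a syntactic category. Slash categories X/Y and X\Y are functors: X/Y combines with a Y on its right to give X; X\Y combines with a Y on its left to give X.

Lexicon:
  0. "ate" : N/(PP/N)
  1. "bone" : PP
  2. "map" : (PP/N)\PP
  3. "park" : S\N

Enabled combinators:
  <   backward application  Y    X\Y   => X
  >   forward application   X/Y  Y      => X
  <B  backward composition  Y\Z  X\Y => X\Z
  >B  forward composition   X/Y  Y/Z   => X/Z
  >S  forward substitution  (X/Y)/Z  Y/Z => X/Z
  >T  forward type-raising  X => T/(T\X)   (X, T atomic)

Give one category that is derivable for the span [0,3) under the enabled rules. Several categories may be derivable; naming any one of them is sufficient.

[0,4] S   <
  [0,3] N   >
    [0,1] "ate" : N/(PP/N)
    [1,3] PP/N   <
      [1,2] "bone" : PP
      [2,3] "map" : (PP/N)\PP
  [3,4] "park" : S\N

N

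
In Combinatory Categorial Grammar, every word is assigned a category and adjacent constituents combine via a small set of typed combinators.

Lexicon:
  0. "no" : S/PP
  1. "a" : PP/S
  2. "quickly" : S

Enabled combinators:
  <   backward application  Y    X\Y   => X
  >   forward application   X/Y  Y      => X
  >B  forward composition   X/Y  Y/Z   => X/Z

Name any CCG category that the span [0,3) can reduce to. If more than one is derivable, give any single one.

S

[0,3] S   >
  [0,1] "no" : S/PP
  [1,3] PP   >
    [1,2] "a" : PP/S
    [2,3] "quickly" : S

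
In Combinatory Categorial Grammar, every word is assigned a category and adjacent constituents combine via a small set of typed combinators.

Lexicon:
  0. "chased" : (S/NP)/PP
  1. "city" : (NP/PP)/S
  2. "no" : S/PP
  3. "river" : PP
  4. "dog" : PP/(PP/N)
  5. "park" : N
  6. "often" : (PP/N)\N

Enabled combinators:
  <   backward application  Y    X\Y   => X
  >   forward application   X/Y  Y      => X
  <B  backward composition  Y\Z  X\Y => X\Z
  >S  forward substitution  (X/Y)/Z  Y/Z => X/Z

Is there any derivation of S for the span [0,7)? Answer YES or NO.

YES

[0,7] S   >
  [0,4] S/PP   >S
    [0,1] "chased" : (S/NP)/PP
    [1,4] NP/PP   >
      [1,2] "city" : (NP/PP)/S
      [2,4] S   >
        [2,3] "no" : S/PP
        [3,4] "river" : PP
  [4,7] PP   >
    [4,5] "dog" : PP/(PP/N)
    [5,7] PP/N   <
      [5,6] "park" : N
      [6,7] "often" : (PP/N)\N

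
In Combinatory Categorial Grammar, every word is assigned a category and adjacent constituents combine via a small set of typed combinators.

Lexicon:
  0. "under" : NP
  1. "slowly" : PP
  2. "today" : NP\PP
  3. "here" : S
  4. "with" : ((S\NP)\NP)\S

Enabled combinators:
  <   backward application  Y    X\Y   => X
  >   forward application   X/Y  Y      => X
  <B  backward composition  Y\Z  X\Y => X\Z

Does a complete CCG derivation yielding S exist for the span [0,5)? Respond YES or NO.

[0,5] S   <
  [0,1] "under" : NP
  [1,5] S\NP   <
    [1,3] NP   <
      [1,2] "slowly" : PP
      [2,3] "today" : NP\PP
    [3,5] (S\NP)\NP   <
      [3,4] "here" : S
      [4,5] "with" : ((S\NP)\NP)\S

YES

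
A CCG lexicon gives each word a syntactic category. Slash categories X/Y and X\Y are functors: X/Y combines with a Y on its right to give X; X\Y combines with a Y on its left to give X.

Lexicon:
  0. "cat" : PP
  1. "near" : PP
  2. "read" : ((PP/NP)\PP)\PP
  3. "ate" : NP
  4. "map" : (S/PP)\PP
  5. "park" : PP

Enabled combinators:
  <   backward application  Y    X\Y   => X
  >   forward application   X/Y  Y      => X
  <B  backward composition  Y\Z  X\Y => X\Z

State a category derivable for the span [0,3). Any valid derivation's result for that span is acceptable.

PP/NP

[0,6] S   >
  [0,5] S/PP   <
    [0,4] PP   >
      [0,3] PP/NP   <
        [0,1] "cat" : PP
        [1,3] (PP/NP)\PP   <
          [1,2] "near" : PP
          [2,3] "read" : ((PP/NP)\PP)\PP
      [3,4] "ate" : NP
    [4,5] "map" : (S/PP)\PP
  [5,6] "park" : PP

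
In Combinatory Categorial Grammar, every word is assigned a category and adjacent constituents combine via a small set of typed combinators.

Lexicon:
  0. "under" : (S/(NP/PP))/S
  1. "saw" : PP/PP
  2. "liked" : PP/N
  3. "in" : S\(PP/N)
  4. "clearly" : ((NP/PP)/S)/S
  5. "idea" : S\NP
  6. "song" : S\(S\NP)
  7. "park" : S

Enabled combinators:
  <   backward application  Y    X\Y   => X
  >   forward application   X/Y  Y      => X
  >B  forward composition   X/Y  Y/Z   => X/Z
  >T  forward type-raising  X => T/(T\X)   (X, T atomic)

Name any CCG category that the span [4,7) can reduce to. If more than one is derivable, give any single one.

(NP/PP)/S

[0,8] S   >
  [0,4] S/(NP/PP)   >
    [0,1] "under" : (S/(NP/PP))/S
    [1,4] S   <
      [1,3] PP/N   >B
        [1,2] "saw" : PP/PP
        [2,3] "liked" : PP/N
      [3,4] "in" : S\(PP/N)
  [4,8] NP/PP   >
    [4,7] (NP/PP)/S   >
      [4,5] "clearly" : ((NP/PP)/S)/S
      [5,7] S   <
        [5,6] "idea" : S\NP
        [6,7] "song" : S\(S\NP)
    [7,8] "park" : S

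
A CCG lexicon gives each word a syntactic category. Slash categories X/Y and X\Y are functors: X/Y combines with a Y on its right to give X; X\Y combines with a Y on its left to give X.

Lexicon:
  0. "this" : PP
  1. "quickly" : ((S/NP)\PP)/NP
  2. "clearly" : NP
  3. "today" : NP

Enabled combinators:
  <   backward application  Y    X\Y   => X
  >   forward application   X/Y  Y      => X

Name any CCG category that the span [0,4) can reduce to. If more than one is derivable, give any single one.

[0,4] S   >
  [0,3] S/NP   <
    [0,1] "this" : PP
    [1,3] (S/NP)\PP   >
      [1,2] "quickly" : ((S/NP)\PP)/NP
      [2,3] "clearly" : NP
  [3,4] "today" : NP

S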